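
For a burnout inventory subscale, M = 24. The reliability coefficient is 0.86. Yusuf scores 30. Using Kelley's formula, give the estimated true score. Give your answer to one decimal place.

29.2

T̂ = 0.86(30) + 0.14(24) = 25.80 + 3.36 = 29.16 → 29.2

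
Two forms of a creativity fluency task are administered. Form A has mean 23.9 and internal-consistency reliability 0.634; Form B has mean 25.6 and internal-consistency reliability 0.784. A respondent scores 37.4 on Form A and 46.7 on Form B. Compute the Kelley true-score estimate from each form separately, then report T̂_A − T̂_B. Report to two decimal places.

T̂_A = 0.634(37.4) + 0.366(23.9) = 32.4590
T̂_B = 0.784(46.7) + 0.216(25.6) = 42.1424
T̂_A − T̂_B = -9.6834

-9.68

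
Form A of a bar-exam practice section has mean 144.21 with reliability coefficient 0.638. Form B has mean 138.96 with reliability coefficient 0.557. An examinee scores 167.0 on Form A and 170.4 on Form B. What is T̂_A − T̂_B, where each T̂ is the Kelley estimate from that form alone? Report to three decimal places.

T̂_A = 0.638(167.0) + 0.362(144.21) = 158.75002
T̂_B = 0.557(170.4) + 0.443(138.96) = 156.47208
T̂_A − T̂_B = 2.27794

2.278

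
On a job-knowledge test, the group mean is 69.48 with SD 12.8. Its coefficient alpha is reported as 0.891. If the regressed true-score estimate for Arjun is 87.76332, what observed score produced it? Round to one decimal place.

T̂ = ρX + (1 − ρ)μ  ⇒  X = (T̂ − (1 − ρ)μ) / ρ
X = (87.76332 − 0.109 × 69.48) / 0.891 = (87.76332 − 7.57332) / 0.891 = 80.19000 / 0.891 = 90.000

90.0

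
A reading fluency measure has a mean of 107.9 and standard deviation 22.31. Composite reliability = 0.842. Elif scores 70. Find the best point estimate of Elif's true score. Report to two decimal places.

75.99

Kelley's formula gives T̂ = 0.842·70 + 0.158·107.9 = 58.940 + 17.0482 = 75.988.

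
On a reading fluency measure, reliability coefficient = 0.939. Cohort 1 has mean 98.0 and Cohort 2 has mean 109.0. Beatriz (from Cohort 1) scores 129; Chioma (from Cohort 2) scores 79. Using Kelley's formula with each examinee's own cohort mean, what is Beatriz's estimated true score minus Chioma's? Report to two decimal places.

46.28

T̂_Beatriz = 0.939(129) + 0.061(98.0) = 127.1090
T̂_Chioma = 0.939(79) + 0.061(109.0) = 80.8300
Difference = 127.1090 − 80.8300 = 46.2790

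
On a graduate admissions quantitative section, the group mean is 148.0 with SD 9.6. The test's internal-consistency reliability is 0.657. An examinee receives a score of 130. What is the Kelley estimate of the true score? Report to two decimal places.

T̂ = ρX + (1 − ρ)μ
  = 0.657 × 130 + 0.343 × 148.0
  = 85.410 + 50.7640
  = 136.174
  ≈ 136.17

136.17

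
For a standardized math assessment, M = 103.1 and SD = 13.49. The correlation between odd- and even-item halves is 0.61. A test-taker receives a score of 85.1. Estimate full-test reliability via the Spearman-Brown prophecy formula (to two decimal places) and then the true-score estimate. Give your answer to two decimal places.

89.42

Spearman-Brown: ρ = 2r/(1 + r) = 2(0.61)/(1 + 0.61) = 1.220/1.61 = 0.7578 → 0.76
T̂ = 0.76(85.1) + 0.24(103.1) = 64.676 + 24.744 = 89.420 → 89.42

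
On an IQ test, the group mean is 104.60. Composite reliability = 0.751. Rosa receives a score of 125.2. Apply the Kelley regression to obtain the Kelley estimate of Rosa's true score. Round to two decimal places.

T̂ = ρX + (1 − ρ)μ
  = 0.751 × 125.2 + 0.249 × 104.60
  = 94.0252 + 26.04540
  = 120.071
  ≈ 120.07

120.07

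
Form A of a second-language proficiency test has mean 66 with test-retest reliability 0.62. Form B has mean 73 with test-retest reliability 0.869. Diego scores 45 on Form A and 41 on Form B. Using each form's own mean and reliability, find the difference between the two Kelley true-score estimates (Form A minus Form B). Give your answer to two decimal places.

T̂_A = 0.62(45) + 0.38(66) = 52.9800
T̂_B = 0.869(41) + 0.131(73) = 45.1920
T̂_A − T̂_B = 7.7880

7.79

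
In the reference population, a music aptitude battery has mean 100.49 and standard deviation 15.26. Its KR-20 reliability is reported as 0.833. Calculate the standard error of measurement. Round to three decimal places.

6.236

SEM = SD · √(1 − ρ) = 15.26 × √0.167 = 15.26 × 0.4087 = 6.2361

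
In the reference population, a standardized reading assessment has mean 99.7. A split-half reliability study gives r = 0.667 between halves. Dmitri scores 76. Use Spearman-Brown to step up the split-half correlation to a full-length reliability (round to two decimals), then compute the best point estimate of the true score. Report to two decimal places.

Spearman-Brown: ρ = 2r/(1 + r) = 2(0.667)/(1 + 0.667) = 1.3340/1.667 = 0.8002 → 0.80
Weight the observed score by reliability and the mean by (1 − reliability): T̂ = 0.80·76 + 0.20·99.7 = 60.80 + 19.940 = 80.740.

80.74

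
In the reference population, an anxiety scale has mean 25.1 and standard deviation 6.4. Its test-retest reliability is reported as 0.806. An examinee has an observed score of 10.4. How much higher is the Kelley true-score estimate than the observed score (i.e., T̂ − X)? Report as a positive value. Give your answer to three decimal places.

T̂ = 0.806(10.4) + 0.194(25.1) = 8.3824 + 4.8694 = 13.25180 → 13.2518
T̂ − X = 13.2518 − 10.4 = 2.8518 → 2.852

2.852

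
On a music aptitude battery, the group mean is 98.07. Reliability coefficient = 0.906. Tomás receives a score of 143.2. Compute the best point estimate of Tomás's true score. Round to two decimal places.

138.96

T̂ = ρX + (1 − ρ)μ
  = 0.906 × 143.2 + 0.094 × 98.07
  = 129.7392 + 9.21858
  = 138.958
  ≈ 138.96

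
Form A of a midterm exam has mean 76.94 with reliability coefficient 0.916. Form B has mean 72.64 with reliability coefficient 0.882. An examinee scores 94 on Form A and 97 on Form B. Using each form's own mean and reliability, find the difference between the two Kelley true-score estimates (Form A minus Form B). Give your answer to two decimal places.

-1.56

T̂_A = 0.916(94) + 0.084(76.94) = 92.5670
T̂_B = 0.882(97) + 0.118(72.64) = 94.1255
T̂_A − T̂_B = -1.5586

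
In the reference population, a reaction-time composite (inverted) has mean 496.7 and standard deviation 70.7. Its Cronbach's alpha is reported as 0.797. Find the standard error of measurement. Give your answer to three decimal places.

31.854

SEM = SD · √(1 − ρ) = 70.7 × √0.203 = 70.7 × 0.4506 = 31.8543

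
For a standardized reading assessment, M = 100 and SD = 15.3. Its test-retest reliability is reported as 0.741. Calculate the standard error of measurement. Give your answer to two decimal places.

SEM = SD · √(1 − ρ) = 15.3 × √0.259 = 15.3 × 0.5089 = 7.786

7.79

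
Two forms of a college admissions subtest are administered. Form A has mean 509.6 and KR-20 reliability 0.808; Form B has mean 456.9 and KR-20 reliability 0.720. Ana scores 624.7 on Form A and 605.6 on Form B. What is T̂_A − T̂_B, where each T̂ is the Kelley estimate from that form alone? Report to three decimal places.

38.637

T̂_A = 0.808(624.7) + 0.192(509.6) = 602.60080
T̂_B = 0.720(605.6) + 0.280(456.9) = 563.96400
T̂_A − T̂_B = 38.63680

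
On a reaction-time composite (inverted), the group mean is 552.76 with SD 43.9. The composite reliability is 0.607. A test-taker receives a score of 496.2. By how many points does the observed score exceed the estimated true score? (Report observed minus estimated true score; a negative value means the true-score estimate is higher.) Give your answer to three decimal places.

T̂ = ρX + (1 − ρ)μ
  = 0.607 × 496.2 + 0.393 × 552.76
  = 301.1934 + 217.23468
  = 518.42808
  ≈ 518.4281
X − T̂ = 496.2 − 518.4281 = -22.2281 → -22.228

-22.228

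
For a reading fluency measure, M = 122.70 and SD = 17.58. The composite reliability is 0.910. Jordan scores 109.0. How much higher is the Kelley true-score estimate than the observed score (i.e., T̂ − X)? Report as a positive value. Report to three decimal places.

1.233

T̂ = ρX + (1 − ρ)μ
  = 0.910 × 109.0 + 0.090 × 122.70
  = 99.1900 + 11.04300
  = 110.23300
  ≈ 110.2330
T̂ − X = 110.2330 − 109.0 = 1.2330 → 1.233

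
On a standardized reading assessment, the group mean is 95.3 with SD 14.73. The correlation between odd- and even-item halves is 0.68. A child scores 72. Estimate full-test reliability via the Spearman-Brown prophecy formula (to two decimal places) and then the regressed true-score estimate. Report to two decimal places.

76.43

Spearman-Brown: ρ = 2r/(1 + r) = 2(0.68)/(1 + 0.68) = 1.360/1.68 = 0.8095 → 0.81
Kelley's formula gives T̂ = 0.81·72 + 0.19·95.3 = 58.32 + 18.107 = 76.427.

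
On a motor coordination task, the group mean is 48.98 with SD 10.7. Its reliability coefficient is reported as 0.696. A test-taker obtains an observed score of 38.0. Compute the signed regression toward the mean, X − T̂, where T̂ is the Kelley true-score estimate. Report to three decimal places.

-3.338

T̂ = 0.696(38.0) + 0.304(48.98) = 26.4480 + 14.88992 = 41.33792 → 41.3379
X − T̂ = 38.0 − 41.3379 = -3.3379 → -3.338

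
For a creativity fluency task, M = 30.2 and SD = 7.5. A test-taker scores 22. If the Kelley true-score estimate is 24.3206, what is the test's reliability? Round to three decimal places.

0.717

T̂ = ρX + (1 − ρ)μ  ⇒  T̂ − μ = ρ(X − μ)
ρ = (T̂ − μ)/(X − μ) = (24.3206 − 30.2) / (22 − 30.2) = -5.8794 / -8.2 = 0.71700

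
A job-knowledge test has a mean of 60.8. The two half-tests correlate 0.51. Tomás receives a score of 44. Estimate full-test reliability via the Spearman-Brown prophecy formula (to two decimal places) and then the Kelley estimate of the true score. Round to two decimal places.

49.38

Spearman-Brown: ρ = 2r/(1 + r) = 2(0.51)/(1 + 0.51) = 1.020/1.51 = 0.6755 → 0.68
T̂ = ρX + (1 − ρ)μ
  = 0.68 × 44 + 0.32 × 60.8
  = 29.92 + 19.456
  = 49.376
  ≈ 49.38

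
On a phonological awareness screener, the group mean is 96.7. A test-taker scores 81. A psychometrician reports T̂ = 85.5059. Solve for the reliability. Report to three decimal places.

T̂ = ρX + (1 − ρ)μ  ⇒  T̂ − μ = ρ(X − μ)
ρ = (T̂ − μ)/(X − μ) = (85.5059 − 96.7) / (81 − 96.7) = -11.1941 / -15.7 = 0.71300

0.713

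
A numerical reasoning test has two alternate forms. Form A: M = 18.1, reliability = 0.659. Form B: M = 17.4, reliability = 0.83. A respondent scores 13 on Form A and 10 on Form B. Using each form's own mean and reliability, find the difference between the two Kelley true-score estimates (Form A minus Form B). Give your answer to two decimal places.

T̂_A = 0.659(13) + 0.341(18.1) = 14.7391
T̂_B = 0.83(10) + 0.17(17.4) = 11.2580
T̂_A − T̂_B = 3.4811

3.48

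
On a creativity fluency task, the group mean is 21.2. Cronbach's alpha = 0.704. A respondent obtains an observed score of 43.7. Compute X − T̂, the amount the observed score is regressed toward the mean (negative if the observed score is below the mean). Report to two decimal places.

6.66

T̂ = 0.704(43.7) + 0.296(21.2) = 30.7648 + 6.2752 = 37.0400 → 37.040
X − T̂ = 43.7 − 37.040 = 6.660 → 6.66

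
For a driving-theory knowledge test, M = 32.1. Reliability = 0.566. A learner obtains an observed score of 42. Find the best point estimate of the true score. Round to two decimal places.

Kelley's formula gives T̂ = 0.566·42 + 0.434·32.1 = 23.772 + 13.9314 = 37.703.

37.70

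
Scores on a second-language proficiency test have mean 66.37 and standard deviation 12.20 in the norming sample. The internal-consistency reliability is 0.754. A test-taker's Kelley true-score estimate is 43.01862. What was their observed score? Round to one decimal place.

35.4

T̂ = ρX + (1 − ρ)μ  ⇒  X = (T̂ − (1 − ρ)μ) / ρ
X = (43.01862 − 0.246 × 66.37) / 0.754 = (43.01862 − 16.32702) / 0.754 = 26.69160 / 0.754 = 35.400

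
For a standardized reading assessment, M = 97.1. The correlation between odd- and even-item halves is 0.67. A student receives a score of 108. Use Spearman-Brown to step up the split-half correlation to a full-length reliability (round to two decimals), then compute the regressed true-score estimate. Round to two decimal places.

Spearman-Brown: ρ = 2r/(1 + r) = 2(0.67)/(1 + 0.67) = 1.340/1.67 = 0.8024 → 0.80
T̂ = 0.80(108) + 0.20(97.1) = 86.40 + 19.420 = 105.820 → 105.82

105.82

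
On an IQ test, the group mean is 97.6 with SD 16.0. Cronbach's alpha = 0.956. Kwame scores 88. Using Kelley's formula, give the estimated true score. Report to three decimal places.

T̂ = ρX + (1 − ρ)μ
  = 0.956 × 88 + 0.044 × 97.6
  = 84.128 + 4.2944
  = 88.4224
  ≈ 88.422

88.422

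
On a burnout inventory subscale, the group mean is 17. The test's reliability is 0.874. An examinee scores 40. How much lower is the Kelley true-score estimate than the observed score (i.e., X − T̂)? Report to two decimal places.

T̂ = 0.874(40) + 0.126(17) = 34.960 + 2.142 = 37.1020 → 37.102
X − T̂ = 40 − 37.102 = 2.898 → 2.90

2.90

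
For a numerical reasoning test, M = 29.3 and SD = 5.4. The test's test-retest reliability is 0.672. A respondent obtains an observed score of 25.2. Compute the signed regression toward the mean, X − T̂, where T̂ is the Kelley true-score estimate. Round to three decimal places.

-1.345

Kelley's formula gives T̂ = 0.672·25.2 + 0.328·29.3 = 16.9344 + 9.6104 = 26.54480.
X − T̂ = 25.2 − 26.5448 = -1.3448 → -1.345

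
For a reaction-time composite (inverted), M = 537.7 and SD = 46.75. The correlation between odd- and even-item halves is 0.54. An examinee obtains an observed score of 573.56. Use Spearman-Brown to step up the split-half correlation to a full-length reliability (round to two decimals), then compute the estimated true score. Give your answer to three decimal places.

Spearman-Brown: ρ = 2r/(1 + r) = 2(0.54)/(1 + 0.54) = 1.080/1.54 = 0.7013 → 0.70
T̂ = ρX + (1 − ρ)μ
  = 0.70 × 573.56 + 0.30 × 537.7
  = 401.4920 + 161.310
  = 562.8020
  ≈ 562.802

562.802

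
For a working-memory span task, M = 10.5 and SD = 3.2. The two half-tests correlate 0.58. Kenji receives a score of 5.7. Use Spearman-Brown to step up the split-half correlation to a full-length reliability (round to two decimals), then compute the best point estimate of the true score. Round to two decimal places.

7.00

Spearman-Brown: ρ = 2r/(1 + r) = 2(0.58)/(1 + 0.58) = 1.160/1.58 = 0.7342 → 0.73
T̂ = 0.73(5.7) + 0.27(10.5) = 4.161 + 2.835 = 6.996 → 7.00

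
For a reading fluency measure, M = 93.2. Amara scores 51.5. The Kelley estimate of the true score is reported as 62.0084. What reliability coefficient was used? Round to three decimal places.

0.748

T̂ = ρX + (1 − ρ)μ  ⇒  T̂ − μ = ρ(X − μ)
ρ = (T̂ − μ)/(X − μ) = (62.0084 − 93.2) / (51.5 − 93.2) = -31.1916 / -41.7 = 0.74800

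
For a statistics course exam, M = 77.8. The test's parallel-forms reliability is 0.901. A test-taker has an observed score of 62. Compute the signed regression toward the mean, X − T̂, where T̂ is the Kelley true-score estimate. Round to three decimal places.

-1.564

Weight the observed score by reliability and the mean by (1 − reliability): T̂ = 0.901·62 + 0.099·77.8 = 55.862 + 7.7022 = 63.56420.
X − T̂ = 62 − 63.5642 = -1.5642 → -1.564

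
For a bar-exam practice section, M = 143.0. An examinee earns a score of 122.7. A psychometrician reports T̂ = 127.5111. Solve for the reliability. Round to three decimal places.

T̂ = ρX + (1 − ρ)μ  ⇒  T̂ − μ = ρ(X − μ)
ρ = (T̂ − μ)/(X − μ) = (127.5111 − 143.0) / (122.7 − 143.0) = -15.4889 / -20.3 = 0.76300

0.763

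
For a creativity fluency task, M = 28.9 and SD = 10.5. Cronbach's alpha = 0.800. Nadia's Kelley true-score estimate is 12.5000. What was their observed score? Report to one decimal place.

8.4

T̂ = ρX + (1 − ρ)μ  ⇒  X = (T̂ − (1 − ρ)μ) / ρ
X = (12.5000 − 0.200 × 28.9) / 0.800 = (12.5000 − 5.7800) / 0.800 = 6.7200 / 0.800 = 8.400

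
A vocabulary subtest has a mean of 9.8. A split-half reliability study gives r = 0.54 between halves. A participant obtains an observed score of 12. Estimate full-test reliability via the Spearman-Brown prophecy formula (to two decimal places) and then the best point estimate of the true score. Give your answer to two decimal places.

11.34

Spearman-Brown: ρ = 2r/(1 + r) = 2(0.54)/(1 + 0.54) = 1.080/1.54 = 0.7013 → 0.70
Regress the observed score toward the mean by the unreliability: T̂ = 0.70·12 + 0.30·9.8 = 8.40 + 2.940 = 11.340.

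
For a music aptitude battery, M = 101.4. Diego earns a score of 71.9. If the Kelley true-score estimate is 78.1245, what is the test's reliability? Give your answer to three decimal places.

0.789

T̂ = ρX + (1 − ρ)μ  ⇒  T̂ − μ = ρ(X − μ)
ρ = (T̂ − μ)/(X − μ) = (78.1245 − 101.4) / (71.9 − 101.4) = -23.2755 / -29.5 = 0.78900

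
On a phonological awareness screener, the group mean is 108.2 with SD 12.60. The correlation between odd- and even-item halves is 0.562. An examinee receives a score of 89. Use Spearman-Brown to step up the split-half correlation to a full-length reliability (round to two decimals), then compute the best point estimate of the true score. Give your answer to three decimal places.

Spearman-Brown: ρ = 2r/(1 + r) = 2(0.562)/(1 + 0.562) = 1.1240/1.562 = 0.7196 → 0.72
Weight the observed score by reliability and the mean by (1 − reliability): T̂ = 0.72·89 + 0.28·108.2 = 64.08 + 30.296 = 94.3760.

94.376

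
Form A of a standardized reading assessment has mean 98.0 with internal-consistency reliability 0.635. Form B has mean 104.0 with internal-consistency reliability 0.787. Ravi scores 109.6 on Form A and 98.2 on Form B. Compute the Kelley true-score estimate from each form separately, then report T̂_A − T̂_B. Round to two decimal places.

5.93

T̂_A = 0.635(109.6) + 0.365(98.0) = 105.3660
T̂_B = 0.787(98.2) + 0.213(104.0) = 99.4354
T̂_A − T̂_B = 5.9306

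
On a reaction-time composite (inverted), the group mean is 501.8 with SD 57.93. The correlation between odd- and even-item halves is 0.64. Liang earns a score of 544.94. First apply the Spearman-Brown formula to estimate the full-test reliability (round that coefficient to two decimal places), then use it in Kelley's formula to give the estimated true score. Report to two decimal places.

535.45

Spearman-Brown: ρ = 2r/(1 + r) = 2(0.64)/(1 + 0.64) = 1.280/1.64 = 0.7805 → 0.78
T̂ = 0.78(544.94) + 0.22(501.8) = 425.0532 + 110.396 = 535.449 → 535.45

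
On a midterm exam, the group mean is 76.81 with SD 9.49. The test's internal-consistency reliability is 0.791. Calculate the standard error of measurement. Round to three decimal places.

4.338

SEM = SD · √(1 − ρ) = 9.49 × √0.209 = 9.49 × 0.4572 = 4.3385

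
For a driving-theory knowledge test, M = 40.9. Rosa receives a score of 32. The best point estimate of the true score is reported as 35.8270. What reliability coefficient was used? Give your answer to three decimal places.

T̂ = ρX + (1 − ρ)μ  ⇒  T̂ − μ = ρ(X − μ)
ρ = (T̂ − μ)/(X − μ) = (35.8270 − 40.9) / (32 − 40.9) = -5.0730 / -8.9 = 0.57000

0.570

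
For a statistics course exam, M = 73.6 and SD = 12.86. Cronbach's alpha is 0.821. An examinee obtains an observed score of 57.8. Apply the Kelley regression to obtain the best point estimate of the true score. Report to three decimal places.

60.628

T̂ = 0.821(57.8) + 0.179(73.6) = 47.4538 + 13.1744 = 60.6282 → 60.628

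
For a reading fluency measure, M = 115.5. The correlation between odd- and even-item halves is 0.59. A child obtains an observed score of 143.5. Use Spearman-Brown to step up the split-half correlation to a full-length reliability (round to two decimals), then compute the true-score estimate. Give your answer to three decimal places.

136.220

Spearman-Brown: ρ = 2r/(1 + r) = 2(0.59)/(1 + 0.59) = 1.180/1.59 = 0.7421 → 0.74
Regress the observed score toward the mean by the unreliability: T̂ = 0.74·143.5 + 0.26·115.5 = 106.190 + 30.030 = 136.2200.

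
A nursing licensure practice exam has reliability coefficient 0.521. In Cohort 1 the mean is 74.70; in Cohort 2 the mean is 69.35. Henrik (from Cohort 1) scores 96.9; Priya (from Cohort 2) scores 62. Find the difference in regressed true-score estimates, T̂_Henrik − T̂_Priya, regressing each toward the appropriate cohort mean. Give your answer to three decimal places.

20.746

T̂_Henrik = 0.521(96.9) + 0.479(74.70) = 86.26620
T̂_Priya = 0.521(62) + 0.479(69.35) = 65.52065
Difference = 86.26620 − 65.52065 = 20.74555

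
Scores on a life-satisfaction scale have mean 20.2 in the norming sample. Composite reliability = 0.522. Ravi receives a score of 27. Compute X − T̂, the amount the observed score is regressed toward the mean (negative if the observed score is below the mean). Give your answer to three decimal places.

T̂ = 0.522(27) + 0.478(20.2) = 14.094 + 9.6556 = 23.74960 → 23.7496
X − T̂ = 27 − 23.7496 = 3.2504 → 3.250

3.250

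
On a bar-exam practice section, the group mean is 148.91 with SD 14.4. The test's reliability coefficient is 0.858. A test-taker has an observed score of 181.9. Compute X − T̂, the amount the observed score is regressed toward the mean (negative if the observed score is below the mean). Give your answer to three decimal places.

Weight the observed score by reliability and the mean by (1 − reliability): T̂ = 0.858·181.9 + 0.142·148.91 = 156.0702 + 21.14522 = 177.21542.
X − T̂ = 181.9 − 177.2154 = 4.6846 → 4.685

4.685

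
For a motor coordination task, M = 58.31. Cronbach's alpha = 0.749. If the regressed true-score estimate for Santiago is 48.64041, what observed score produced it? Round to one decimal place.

45.4

T̂ = ρX + (1 − ρ)μ  ⇒  X = (T̂ − (1 − ρ)μ) / ρ
X = (48.64041 − 0.251 × 58.31) / 0.749 = (48.64041 − 14.63581) / 0.749 = 34.00460 / 0.749 = 45.400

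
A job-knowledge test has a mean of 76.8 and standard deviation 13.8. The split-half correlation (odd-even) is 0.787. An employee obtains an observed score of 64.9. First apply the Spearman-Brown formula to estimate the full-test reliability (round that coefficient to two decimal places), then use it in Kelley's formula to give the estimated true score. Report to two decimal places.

Spearman-Brown: ρ = 2r/(1 + r) = 2(0.787)/(1 + 0.787) = 1.5740/1.787 = 0.8808 → 0.88
Regress the observed score toward the mean by the unreliability: T̂ = 0.88·64.9 + 0.12·76.8 = 57.112 + 9.216 = 66.328.

66.33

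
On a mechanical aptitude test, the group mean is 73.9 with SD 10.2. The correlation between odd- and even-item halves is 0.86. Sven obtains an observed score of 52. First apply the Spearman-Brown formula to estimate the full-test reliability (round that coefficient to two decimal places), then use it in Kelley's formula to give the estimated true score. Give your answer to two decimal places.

Spearman-Brown: ρ = 2r/(1 + r) = 2(0.86)/(1 + 0.86) = 1.720/1.86 = 0.9247 → 0.92
T̂ = ρX + (1 − ρ)μ
  = 0.92 × 52 + 0.08 × 73.9
  = 47.84 + 5.912
  = 53.752
  ≈ 53.75

53.75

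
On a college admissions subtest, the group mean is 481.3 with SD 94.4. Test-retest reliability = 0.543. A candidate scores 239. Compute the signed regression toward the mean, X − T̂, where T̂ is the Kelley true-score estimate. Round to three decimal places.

T̂ = ρX + (1 − ρ)μ
  = 0.543 × 239 + 0.457 × 481.3
  = 129.777 + 219.9541
  = 349.73110
  ≈ 349.7311
X − T̂ = 239 − 349.7311 = -110.7311 → -110.731

-110.731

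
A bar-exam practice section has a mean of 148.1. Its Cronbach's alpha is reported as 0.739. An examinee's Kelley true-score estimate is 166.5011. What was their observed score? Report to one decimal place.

173.0

T̂ = ρX + (1 − ρ)μ  ⇒  X = (T̂ − (1 − ρ)μ) / ρ
X = (166.5011 − 0.261 × 148.1) / 0.739 = (166.5011 − 38.6541) / 0.739 = 127.8470 / 0.739 = 173.000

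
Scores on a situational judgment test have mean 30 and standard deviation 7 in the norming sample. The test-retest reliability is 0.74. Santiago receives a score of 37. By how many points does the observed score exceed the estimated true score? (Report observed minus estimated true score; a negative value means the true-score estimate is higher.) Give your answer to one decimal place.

1.8

T̂ = 0.74(37) + 0.26(30) = 27.38 + 7.80 = 35.180 → 35.18
X − T̂ = 37 − 35.18 = 1.82 → 1.8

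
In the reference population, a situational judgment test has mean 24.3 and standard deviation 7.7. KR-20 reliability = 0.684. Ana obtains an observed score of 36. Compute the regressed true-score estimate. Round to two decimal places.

32.30

T̂ = 0.684(36) + 0.316(24.3) = 24.624 + 7.6788 = 32.303 → 32.30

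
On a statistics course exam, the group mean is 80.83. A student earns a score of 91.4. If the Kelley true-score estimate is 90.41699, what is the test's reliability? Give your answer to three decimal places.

0.907

T̂ = ρX + (1 − ρ)μ  ⇒  T̂ − μ = ρ(X − μ)
ρ = (T̂ − μ)/(X − μ) = (90.41699 − 80.83) / (91.4 − 80.83) = 9.58699 / 10.57 = 0.90700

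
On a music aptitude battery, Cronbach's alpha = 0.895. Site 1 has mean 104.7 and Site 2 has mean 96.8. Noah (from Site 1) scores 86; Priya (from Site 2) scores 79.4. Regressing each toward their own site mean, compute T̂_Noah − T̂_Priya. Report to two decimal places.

T̂_Noah = 0.895(86) + 0.105(104.7) = 87.9635
T̂_Priya = 0.895(79.4) + 0.105(96.8) = 81.2270
Difference = 87.9635 − 81.2270 = 6.7365

6.74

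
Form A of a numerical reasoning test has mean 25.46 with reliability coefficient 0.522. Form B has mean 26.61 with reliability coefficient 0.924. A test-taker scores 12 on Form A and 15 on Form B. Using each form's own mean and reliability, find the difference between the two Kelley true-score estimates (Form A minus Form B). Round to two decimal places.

T̂_A = 0.522(12) + 0.478(25.46) = 18.4339
T̂_B = 0.924(15) + 0.076(26.61) = 15.8824
T̂_A − T̂_B = 2.5515

2.55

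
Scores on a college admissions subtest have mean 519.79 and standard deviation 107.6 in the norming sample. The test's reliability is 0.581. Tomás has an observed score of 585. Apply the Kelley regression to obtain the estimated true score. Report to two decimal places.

557.68

T̂ = 0.581(585) + 0.419(519.79) = 339.885 + 217.79201 = 557.677 → 557.68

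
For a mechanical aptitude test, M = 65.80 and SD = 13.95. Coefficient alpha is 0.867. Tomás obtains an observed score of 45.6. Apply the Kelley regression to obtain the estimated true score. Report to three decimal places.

48.287

T̂ = 0.867(45.6) + 0.133(65.80) = 39.5352 + 8.75140 = 48.2866 → 48.287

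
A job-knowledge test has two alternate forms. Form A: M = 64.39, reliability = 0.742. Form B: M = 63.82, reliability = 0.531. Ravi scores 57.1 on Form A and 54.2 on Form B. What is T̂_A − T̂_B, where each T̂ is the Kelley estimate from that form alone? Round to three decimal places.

0.269

T̂_A = 0.742(57.1) + 0.258(64.39) = 58.98082
T̂_B = 0.531(54.2) + 0.469(63.82) = 58.71178
T̂_A − T̂_B = 0.26904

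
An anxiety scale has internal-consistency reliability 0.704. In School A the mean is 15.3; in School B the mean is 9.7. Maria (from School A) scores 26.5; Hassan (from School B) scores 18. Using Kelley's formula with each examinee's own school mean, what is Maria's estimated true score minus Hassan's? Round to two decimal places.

7.64

T̂_Maria = 0.704(26.5) + 0.296(15.3) = 23.1848
T̂_Hassan = 0.704(18) + 0.296(9.7) = 15.5432
Difference = 23.1848 − 15.5432 = 7.6416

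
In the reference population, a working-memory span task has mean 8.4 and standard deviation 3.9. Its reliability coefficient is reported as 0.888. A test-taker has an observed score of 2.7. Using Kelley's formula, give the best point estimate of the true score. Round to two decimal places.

Kelley's formula gives T̂ = 0.888·2.7 + 0.112·8.4 = 2.3976 + 0.9408 = 3.338.

3.34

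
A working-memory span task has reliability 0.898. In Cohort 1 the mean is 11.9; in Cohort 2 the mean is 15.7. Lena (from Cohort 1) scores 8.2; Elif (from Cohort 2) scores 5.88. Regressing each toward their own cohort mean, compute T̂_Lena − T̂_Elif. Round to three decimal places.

T̂_Lena = 0.898(8.2) + 0.102(11.9) = 8.57740
T̂_Elif = 0.898(5.88) + 0.102(15.7) = 6.88164
Difference = 8.57740 − 6.88164 = 1.69576

1.696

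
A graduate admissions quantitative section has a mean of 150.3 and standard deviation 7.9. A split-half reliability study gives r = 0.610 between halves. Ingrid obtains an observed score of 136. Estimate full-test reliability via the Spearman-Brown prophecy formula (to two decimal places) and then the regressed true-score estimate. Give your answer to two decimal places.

139.43

Spearman-Brown: ρ = 2r/(1 + r) = 2(0.610)/(1 + 0.610) = 1.2200/1.610 = 0.7578 → 0.76
T̂ = ρX + (1 − ρ)μ
  = 0.76 × 136 + 0.24 × 150.3
  = 103.36 + 36.072
  = 139.432
  ≈ 139.43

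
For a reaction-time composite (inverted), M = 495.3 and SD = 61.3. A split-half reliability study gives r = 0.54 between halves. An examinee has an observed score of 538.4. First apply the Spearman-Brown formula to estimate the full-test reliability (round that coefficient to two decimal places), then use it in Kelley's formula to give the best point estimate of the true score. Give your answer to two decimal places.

Spearman-Brown: ρ = 2r/(1 + r) = 2(0.54)/(1 + 0.54) = 1.080/1.54 = 0.7013 → 0.70
T̂ = ρX + (1 − ρ)μ
  = 0.70 × 538.4 + 0.30 × 495.3
  = 376.880 + 148.590
  = 525.470
  ≈ 525.47

525.47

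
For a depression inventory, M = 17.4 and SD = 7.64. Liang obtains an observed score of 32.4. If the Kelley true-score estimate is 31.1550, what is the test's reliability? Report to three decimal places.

T̂ = ρX + (1 − ρ)μ  ⇒  T̂ − μ = ρ(X − μ)
ρ = (T̂ − μ)/(X − μ) = (31.1550 − 17.4) / (32.4 − 17.4) = 13.7550 / 15.0 = 0.91700

0.917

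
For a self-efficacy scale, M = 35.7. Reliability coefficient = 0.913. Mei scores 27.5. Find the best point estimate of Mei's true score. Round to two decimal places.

28.21

T̂ = 0.913(27.5) + 0.087(35.7) = 25.1075 + 3.1059 = 28.213 → 28.21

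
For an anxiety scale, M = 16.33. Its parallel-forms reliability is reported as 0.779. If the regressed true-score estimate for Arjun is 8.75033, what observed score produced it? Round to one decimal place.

T̂ = ρX + (1 − ρ)μ  ⇒  X = (T̂ − (1 − ρ)μ) / ρ
X = (8.75033 − 0.221 × 16.33) / 0.779 = (8.75033 − 3.60893) / 0.779 = 5.14140 / 0.779 = 6.600

6.6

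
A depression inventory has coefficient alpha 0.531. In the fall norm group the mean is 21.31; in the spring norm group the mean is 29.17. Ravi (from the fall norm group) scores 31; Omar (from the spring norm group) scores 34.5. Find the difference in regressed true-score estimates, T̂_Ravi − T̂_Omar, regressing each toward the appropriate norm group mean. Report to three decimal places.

T̂_Ravi = 0.531(31) + 0.469(21.31) = 26.45539
T̂_Omar = 0.531(34.5) + 0.469(29.17) = 32.00023
Difference = 26.45539 − 32.00023 = -5.54484

-5.545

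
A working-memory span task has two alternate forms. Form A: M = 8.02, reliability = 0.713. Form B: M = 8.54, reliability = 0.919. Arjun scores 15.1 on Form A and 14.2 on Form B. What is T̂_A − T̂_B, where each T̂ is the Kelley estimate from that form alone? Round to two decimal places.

T̂_A = 0.713(15.1) + 0.287(8.02) = 13.0680
T̂_B = 0.919(14.2) + 0.081(8.54) = 13.7415
T̂_A − T̂_B = -0.6735

-0.67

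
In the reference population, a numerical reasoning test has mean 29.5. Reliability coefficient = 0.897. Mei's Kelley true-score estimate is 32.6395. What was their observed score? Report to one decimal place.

T̂ = ρX + (1 − ρ)μ  ⇒  X = (T̂ − (1 − ρ)μ) / ρ
X = (32.6395 − 0.103 × 29.5) / 0.897 = (32.6395 − 3.0385) / 0.897 = 29.6010 / 0.897 = 33.000

33.0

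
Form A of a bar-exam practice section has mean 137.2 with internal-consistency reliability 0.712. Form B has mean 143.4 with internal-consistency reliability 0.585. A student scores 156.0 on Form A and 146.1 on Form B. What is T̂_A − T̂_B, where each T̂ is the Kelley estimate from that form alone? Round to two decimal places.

5.61

T̂_A = 0.712(156.0) + 0.288(137.2) = 150.5856
T̂_B = 0.585(146.1) + 0.415(143.4) = 144.9795
T̂_A − T̂_B = 5.6061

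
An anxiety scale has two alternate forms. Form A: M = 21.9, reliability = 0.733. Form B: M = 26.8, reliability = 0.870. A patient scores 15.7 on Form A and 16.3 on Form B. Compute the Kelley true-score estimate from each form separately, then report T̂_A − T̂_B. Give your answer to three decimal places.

T̂_A = 0.733(15.7) + 0.267(21.9) = 17.35540
T̂_B = 0.870(16.3) + 0.130(26.8) = 17.66500
T̂_A − T̂_B = -0.30960

-0.310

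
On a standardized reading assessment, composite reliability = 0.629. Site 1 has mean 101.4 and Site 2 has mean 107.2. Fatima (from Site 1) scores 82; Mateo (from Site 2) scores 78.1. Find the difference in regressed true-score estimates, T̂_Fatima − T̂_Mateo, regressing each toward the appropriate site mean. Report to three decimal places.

T̂_Fatima = 0.629(82) + 0.371(101.4) = 89.19740
T̂_Mateo = 0.629(78.1) + 0.371(107.2) = 88.89610
Difference = 89.19740 − 88.89610 = 0.30130

0.301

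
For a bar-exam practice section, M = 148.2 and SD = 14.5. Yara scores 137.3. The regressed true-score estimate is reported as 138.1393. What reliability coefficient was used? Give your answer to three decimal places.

0.923

T̂ = ρX + (1 − ρ)μ  ⇒  T̂ − μ = ρ(X − μ)
ρ = (T̂ − μ)/(X − μ) = (138.1393 − 148.2) / (137.3 − 148.2) = -10.0607 / -10.9 = 0.92300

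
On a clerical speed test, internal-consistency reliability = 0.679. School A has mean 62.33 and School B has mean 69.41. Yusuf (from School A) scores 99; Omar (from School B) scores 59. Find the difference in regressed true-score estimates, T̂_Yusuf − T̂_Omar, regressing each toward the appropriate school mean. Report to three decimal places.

T̂_Yusuf = 0.679(99) + 0.321(62.33) = 87.22893
T̂_Omar = 0.679(59) + 0.321(69.41) = 62.34161
Difference = 87.22893 − 62.34161 = 24.88732

24.887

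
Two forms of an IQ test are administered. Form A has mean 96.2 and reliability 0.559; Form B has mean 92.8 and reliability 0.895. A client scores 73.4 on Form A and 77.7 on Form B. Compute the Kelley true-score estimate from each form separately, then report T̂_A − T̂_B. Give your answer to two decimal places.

4.17

T̂_A = 0.559(73.4) + 0.441(96.2) = 83.4548
T̂_B = 0.895(77.7) + 0.105(92.8) = 79.2855
T̂_A − T̂_B = 4.1693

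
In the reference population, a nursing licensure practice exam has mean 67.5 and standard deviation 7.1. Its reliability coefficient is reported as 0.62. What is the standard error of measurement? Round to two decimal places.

SEM = SD · √(1 − ρ) = 7.1 × √0.38 = 7.1 × 0.6164 = 4.377

4.38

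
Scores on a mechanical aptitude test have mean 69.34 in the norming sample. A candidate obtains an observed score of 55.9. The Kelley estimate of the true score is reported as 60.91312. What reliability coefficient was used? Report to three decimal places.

0.627

T̂ = ρX + (1 − ρ)μ  ⇒  T̂ − μ = ρ(X − μ)
ρ = (T̂ − μ)/(X − μ) = (60.91312 − 69.34) / (55.9 − 69.34) = -8.42688 / -13.44 = 0.62700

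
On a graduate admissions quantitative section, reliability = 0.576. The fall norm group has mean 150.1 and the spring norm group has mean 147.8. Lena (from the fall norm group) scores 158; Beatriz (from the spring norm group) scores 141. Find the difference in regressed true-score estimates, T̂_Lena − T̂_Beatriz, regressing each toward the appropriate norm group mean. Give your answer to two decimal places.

T̂_Lena = 0.576(158) + 0.424(150.1) = 154.6504
T̂_Beatriz = 0.576(141) + 0.424(147.8) = 143.8832
Difference = 154.6504 − 143.8832 = 10.7672

10.77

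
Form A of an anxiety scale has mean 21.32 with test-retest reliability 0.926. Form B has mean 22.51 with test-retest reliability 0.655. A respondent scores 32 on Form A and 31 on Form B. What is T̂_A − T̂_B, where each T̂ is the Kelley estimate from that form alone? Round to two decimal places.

3.14

T̂_A = 0.926(32) + 0.074(21.32) = 31.2097
T̂_B = 0.655(31) + 0.345(22.51) = 28.0709
T̂_A − T̂_B = 3.1387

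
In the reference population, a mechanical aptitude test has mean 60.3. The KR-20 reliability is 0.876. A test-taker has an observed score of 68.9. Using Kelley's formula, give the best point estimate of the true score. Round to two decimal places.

T̂ = ρX + (1 − ρ)μ
  = 0.876 × 68.9 + 0.124 × 60.3
  = 60.3564 + 7.4772
  = 67.834
  ≈ 67.83

67.83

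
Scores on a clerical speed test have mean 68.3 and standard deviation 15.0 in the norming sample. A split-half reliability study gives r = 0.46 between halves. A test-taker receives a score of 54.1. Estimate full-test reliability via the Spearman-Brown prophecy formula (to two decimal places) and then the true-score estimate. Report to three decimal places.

Spearman-Brown: ρ = 2r/(1 + r) = 2(0.46)/(1 + 0.46) = 0.920/1.46 = 0.6301 → 0.63
T̂ = ρX + (1 − ρ)μ
  = 0.63 × 54.1 + 0.37 × 68.3
  = 34.083 + 25.271
  = 59.3540
  ≈ 59.354

59.354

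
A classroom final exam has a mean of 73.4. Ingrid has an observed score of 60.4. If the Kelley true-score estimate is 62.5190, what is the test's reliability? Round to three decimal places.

0.837

T̂ = ρX + (1 − ρ)μ  ⇒  T̂ − μ = ρ(X − μ)
ρ = (T̂ − μ)/(X − μ) = (62.5190 − 73.4) / (60.4 − 73.4) = -10.8810 / -13.0 = 0.83700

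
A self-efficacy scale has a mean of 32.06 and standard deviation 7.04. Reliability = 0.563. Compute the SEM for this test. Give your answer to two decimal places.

SEM = SD · √(1 − ρ) = 7.04 × √0.437 = 7.04 × 0.6611 = 4.654

4.65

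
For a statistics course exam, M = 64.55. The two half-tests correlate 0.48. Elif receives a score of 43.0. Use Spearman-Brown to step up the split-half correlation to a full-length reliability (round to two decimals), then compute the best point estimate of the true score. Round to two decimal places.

Spearman-Brown: ρ = 2r/(1 + r) = 2(0.48)/(1 + 0.48) = 0.960/1.48 = 0.6486 → 0.65
T̂ = ρX + (1 − ρ)μ
  = 0.65 × 43.0 + 0.35 × 64.55
  = 27.950 + 22.5925
  = 50.542
  ≈ 50.54

50.54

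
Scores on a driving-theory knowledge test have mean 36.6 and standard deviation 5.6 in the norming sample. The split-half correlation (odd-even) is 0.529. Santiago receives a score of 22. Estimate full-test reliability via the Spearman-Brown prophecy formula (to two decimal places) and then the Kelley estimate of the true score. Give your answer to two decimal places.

26.53

Spearman-Brown: ρ = 2r/(1 + r) = 2(0.529)/(1 + 0.529) = 1.0580/1.529 = 0.6920 → 0.69
T̂ = ρX + (1 − ρ)μ
  = 0.69 × 22 + 0.31 × 36.6
  = 15.18 + 11.346
  = 26.526
  ≈ 26.53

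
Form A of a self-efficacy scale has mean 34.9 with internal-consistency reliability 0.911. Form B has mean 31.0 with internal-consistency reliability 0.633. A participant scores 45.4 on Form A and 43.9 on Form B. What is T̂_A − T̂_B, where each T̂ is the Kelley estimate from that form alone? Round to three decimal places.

5.300

T̂_A = 0.911(45.4) + 0.089(34.9) = 44.46550
T̂_B = 0.633(43.9) + 0.367(31.0) = 39.16570
T̂_A − T̂_B = 5.29980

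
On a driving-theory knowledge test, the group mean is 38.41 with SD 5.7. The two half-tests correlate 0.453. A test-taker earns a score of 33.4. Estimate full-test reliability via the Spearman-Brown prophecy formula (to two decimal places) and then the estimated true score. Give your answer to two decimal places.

35.30

Spearman-Brown: ρ = 2r/(1 + r) = 2(0.453)/(1 + 0.453) = 0.9060/1.453 = 0.6235 → 0.62
T̂ = ρX + (1 − ρ)μ
  = 0.62 × 33.4 + 0.38 × 38.41
  = 20.708 + 14.5958
  = 35.304
  ≈ 35.30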